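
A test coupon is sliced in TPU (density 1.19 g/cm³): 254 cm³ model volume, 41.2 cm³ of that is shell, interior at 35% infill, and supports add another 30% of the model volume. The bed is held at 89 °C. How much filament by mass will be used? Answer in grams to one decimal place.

Interior volume: 254 − 41.2 → 212.8 cm³.
Infill deposited = 0.35 × 212.8, so 74.48 cm³.
Support = 0.30 × 254, so 76.2 cm³.
Deposited volume: 41.2 + 74.48 + 76.2 → 191.88 cm³.
Mass: 191.88 × 1.19 → 228.3372 g.

228.3 g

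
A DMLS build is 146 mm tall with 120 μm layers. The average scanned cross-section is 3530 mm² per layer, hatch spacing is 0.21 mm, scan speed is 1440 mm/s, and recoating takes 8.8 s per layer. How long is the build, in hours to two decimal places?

Layer count = ceil(146 / 0.12) = 1217.
Per-layer scan distance = 3530 / 0.21 = 16809.5 mm.
Per-layer scan time = 16809.5 / 1440 = 11.6733 s.
Per-layer time = 11.6733 + 8.8 = 20.4733 s.
Total: 1217 × 20.4733 s = 24916.0061 s → 6.92 hours.

6.92 hours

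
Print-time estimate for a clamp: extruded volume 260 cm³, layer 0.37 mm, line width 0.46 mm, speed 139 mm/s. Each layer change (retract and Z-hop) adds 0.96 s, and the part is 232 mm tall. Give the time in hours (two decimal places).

Extrusion cross-section = 0.37 × 0.46, so 0.1702 mm².
Path length: 260000 mm³ / 0.1702 mm² → 1527614.6 mm.
Time extruding = 1527614.6 / 139 = 10990 s.
Layers = ⌈232/0.37⌉ = 628.
Layer-change overhead: 628 × 0.96 → 602.88 s.
Total = 10990 + 602.88 = 11592.88 s = 3.22 hours.

3.22 hours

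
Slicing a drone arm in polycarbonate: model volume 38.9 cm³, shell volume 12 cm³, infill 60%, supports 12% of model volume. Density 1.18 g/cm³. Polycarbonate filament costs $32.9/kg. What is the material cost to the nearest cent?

Interior volume = 38.9 − 12, so 26.9 cm³.
Infill volume = 0.60 × 26.9 = 16.14 cm³.
Support: 0.12 × 38.9 → 4.668 cm³.
Deposited volume: 12 + 16.14 + 4.668 → 32.808 cm³.
Mass = 32.808 × 1.18 = 38.71344 g.
Cost = 38.71344 g / 1000 × $32.9/kg = $1.27.

$1.27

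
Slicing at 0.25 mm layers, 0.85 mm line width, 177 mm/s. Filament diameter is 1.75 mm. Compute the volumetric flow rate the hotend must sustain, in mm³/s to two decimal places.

37.61

A: 0.25 × 0.85 → 0.2125 mm².
Volumetric flow = 177 × 0.2125 = 37.61 mm³/s.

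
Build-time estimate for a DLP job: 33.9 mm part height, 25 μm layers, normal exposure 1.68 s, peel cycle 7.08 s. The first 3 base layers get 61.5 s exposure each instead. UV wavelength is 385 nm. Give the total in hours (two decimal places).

3.35 hours

Number of layers: 33.9 / 0.025 → 1356 (rounded up).
Burn-in layers: 3 × (61.5 + 7.08) → 205.74 s.
Normal layers = 1353 × (1.68 + 7.08) = 11852.28 s.
Sum: 205.74 + 11852.28 = 12058.02 s → 3.35 hours.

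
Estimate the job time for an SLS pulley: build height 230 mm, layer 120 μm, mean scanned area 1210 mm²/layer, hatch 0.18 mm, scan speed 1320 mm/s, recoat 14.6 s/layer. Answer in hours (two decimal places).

10.49 hours

Number of layers: 230 / 0.12 → 1917 (rounded up).
Per-layer scan distance: 1210 / 0.18 → 6722.2 mm.
Per-layer scan time = 6722.2 / 1320, so 5.0926 s.
Layer cycle = 5.0926 + 14.6 = 19.6926 s.
Build time = 1917 × 19.6926 = 37750.7142 s = 10.49 hours.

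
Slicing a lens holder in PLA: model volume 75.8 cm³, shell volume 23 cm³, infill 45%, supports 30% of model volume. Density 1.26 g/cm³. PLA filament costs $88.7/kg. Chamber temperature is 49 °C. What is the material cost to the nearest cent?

Volume inside the shell: 75.8 − 23 → 52.8 cm³.
Deposited infill: 0.45 × 52.8 → 23.76 cm³.
Support = 0.30 × 75.8, so 22.74 cm³.
Total extruded = 23 + 23.76 + 22.74, so 69.5 cm³.
Mass = 69.5 × 1.26, so 87.57 g.
At $88.7/kg: 87.57/1000 × 88.7 = $7.77.

$7.77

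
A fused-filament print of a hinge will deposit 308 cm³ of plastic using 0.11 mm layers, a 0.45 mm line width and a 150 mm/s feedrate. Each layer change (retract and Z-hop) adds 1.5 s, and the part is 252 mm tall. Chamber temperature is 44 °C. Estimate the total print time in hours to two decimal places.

Extrusion cross-section = 0.11 × 0.45, so 0.0495 mm².
Toolpath length = 308 cm³ / 0.0495 mm² = 308000 / 0.0495 = 6222222.2 mm.
Extrusion time = 6222222.2 / 150, so 41481.5 s.
Layer count = ceil(252 / 0.11) = 2291.
Z-hop total = 2291 × 1.5, so 3436.5 s.
Altogether 41481.5 + 3436.5 = 44918 s, i.e. 12.48 hours.

12.48 hours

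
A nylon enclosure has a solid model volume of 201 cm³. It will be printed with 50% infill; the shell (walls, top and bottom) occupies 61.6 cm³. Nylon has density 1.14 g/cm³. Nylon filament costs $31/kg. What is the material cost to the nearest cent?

Volume inside the shell: 201 − 61.6 → 139.4 cm³.
Infill volume: 0.50 × 139.4 → 69.7 cm³.
Total extruded = 61.6 + 69.7, so 131.3 cm³.
Mass: 131.3 × 1.14 → 149.682 g.
At $31/kg: 149.682/1000 × 31 = $4.64.

$4.64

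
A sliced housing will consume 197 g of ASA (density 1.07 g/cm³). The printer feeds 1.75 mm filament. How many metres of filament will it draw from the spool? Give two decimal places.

76.54 m

Extruded volume: 197/1.07 = 184.1121 cm³ (184112.1 mm³).
Filament cross-section = π × (1.75/2)² = 2.4053 mm².
L = V/A = 184112.1/2.4053 = 76544.34 mm → 76.54 m.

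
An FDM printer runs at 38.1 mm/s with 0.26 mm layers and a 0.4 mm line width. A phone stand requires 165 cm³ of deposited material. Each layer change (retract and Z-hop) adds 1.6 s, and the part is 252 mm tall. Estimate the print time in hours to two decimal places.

Extrusion cross-section = 0.26 × 0.4, so 0.104 mm².
Toolpath length = 165 cm³ / 0.104 mm² = 165000 / 0.104 = 1586538.5 mm.
Time extruding = 1586538.5 / 38.1, so 41641.4 s.
Layer count = ceil(252 / 0.26) = 970.
Non-print overhead = 970 × 1.6, so 1552 s.
Altogether 41641.4 + 1552 = 43193.4 s, i.e. 12.00 hours.

12.00 hours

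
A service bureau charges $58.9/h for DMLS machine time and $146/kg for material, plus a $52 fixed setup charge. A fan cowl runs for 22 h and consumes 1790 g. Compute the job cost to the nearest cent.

$1609.14

Time charge: 58.9 × 22 → $1295.80.
Material charge = 146 × 1790/1000 = $261.34.
Total = 1295.80 + 261.34 + 52 = $1609.14.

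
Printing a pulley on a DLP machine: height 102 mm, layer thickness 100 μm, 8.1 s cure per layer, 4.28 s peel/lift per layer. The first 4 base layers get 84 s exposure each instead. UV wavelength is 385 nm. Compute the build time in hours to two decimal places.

3.59 hours

Layer count = ceil(102 / 0.1) = 1020.
Base layers: 4 × (84 + 4.28) → 353.12 s.
Remaining layers = 1016 × (8.1 + 4.28) = 12578.08 s.
Sum: 353.12 + 12578.08 = 12931.2 s → 3.59 hours.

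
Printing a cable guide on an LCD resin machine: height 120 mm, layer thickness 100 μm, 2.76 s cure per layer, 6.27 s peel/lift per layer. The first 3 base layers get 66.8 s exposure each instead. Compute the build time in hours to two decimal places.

Number of layers: 120 / 0.1 → 1200 (rounded up).
Base layers: 3 × (66.8 + 6.27) → 219.21 s.
Regular layers = 1197 × (2.76 + 6.27), so 10808.91 s.
Total = 219.21 + 10808.91 = 11028.12 s = 3.06 hours.

3.06 hours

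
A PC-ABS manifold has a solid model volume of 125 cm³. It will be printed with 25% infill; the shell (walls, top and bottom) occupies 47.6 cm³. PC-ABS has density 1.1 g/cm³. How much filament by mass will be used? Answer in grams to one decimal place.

Infill region = 125 − 47.6, so 77.4 cm³.
Infill volume = 0.25 × 77.4 = 19.35 cm³.
Total printed volume: 47.6 + 19.35 → 66.95 cm³.
Mass = 66.95 × 1.1, so 73.645 g.

73.6 g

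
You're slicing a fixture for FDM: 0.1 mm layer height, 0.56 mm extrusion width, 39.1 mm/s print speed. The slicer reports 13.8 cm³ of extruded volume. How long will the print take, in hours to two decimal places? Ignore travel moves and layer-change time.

1.75 hours

Line area = 0.1 × 0.56, so 0.056 mm².
Path length: 13800 mm³ / 0.056 mm² → 246428.6 mm.
Extrusion time = 246428.6 / 39.1, so 6302.5 s.
That's 6302.5 s → 1.75 hours.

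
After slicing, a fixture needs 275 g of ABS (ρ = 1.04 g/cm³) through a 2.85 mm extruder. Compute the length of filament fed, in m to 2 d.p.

41.45 m

Volume = 275 g / 1.04 g·cm⁻³ = 264.4231 cm³ = 264423.1 mm³.
A = π r² = π × 1.425² = 6.3794 mm².
Length = 264423.1 / 6.3794 = 41449.53 mm = 41.45 m.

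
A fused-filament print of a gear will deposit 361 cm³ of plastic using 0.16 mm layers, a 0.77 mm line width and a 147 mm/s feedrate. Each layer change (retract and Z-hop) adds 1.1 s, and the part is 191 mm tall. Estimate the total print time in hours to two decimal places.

Line area = 0.16 × 0.77 = 0.1232 mm².
Toolpath length = 361 cm³ / 0.1232 mm² = 361000 / 0.1232 = 2930194.8 mm.
Time extruding = 2930194.8 / 147, so 19933.3 s.
Layer count = ceil(191 / 0.16) = 1194.
Layer-change overhead = 1194 × 1.1, so 1313.4 s.
Total = 19933.3 + 1313.4 = 21246.7 s = 5.90 hours.

5.90 hours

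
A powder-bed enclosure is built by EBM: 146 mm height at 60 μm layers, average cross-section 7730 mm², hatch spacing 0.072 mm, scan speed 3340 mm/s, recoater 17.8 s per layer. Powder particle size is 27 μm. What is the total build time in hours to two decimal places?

33.77 hours

Layers = ⌈146/0.06⌉ = 2434.
Per-layer scan distance = 7730 / 0.072 = 107361.1 mm.
Beam time per layer = 107361.1 / 3340 = 32.144 s.
Layer cycle = 32.144 + 17.8, so 49.944 s.
2434 layers × 49.944 s/layer = 121563.696 s, i.e. 33.77 hours.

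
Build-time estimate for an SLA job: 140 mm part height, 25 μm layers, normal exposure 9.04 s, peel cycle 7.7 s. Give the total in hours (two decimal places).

26.04 hours

Number of layers: 140 / 0.025 → 5600 (rounded up).
Per-layer time: 9.04 + 7.7 → 16.74 s.
Total = 5600 × 16.74 = 93744 s = 26.04 hours.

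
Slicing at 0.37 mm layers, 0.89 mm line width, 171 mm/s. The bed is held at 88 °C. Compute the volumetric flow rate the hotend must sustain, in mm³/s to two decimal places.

A = 0.37 × 0.89, so 0.3293 mm².
Q = v·A = 171 × 0.3293 = 56.31 mm³/s.

56.31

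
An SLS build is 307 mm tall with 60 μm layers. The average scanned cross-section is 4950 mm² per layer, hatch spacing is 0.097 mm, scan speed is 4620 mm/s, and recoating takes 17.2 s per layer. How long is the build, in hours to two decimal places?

Layers = ⌈307/0.06⌉ = 5117.
Hatch length per layer = 4950 / 0.097, so 51030.9 mm.
Per-layer scan time = 51030.9 / 4620, so 11.0456 s.
Layer cycle = 11.0456 + 17.2, so 28.2456 s.
5117 layers × 28.2456 s/layer = 144532.7352 s, i.e. 40.15 hours.

40.15 hours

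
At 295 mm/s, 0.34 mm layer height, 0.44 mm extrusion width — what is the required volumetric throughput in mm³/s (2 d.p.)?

44.13

Extrusion cross-section = 0.34 × 0.44 = 0.1496 mm².
Volumetric flow = 295 × 0.1496 = 44.13 mm³/s.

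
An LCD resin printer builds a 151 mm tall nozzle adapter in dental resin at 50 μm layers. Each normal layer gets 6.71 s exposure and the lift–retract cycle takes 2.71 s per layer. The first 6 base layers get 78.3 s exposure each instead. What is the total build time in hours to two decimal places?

8.02 hours

Number of layers: 151 / 0.05 → 3020 (rounded up).
Base layers = 6 × (78.3 + 2.71) = 486.06 s.
Regular layers = 3014 × (6.71 + 2.71), so 28391.88 s.
Sum: 486.06 + 28391.88 = 28877.94 s → 8.02 hours.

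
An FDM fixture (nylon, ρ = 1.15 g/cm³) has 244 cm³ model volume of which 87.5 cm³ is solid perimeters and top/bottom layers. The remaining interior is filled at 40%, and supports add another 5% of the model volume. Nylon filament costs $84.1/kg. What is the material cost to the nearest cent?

Volume inside the shell = 244 − 87.5, so 156.5 cm³.
Infill volume: 0.40 × 156.5 → 62.6 cm³.
Support = 0.05 × 244, so 12.2 cm³.
Total extruded = 87.5 + 62.6 + 12.2 = 162.3 cm³.
Mass: 162.3 × 1.15 → 186.645 g.
Cost = 186.645 g / 1000 × $84.1/kg = $15.70.

$15.70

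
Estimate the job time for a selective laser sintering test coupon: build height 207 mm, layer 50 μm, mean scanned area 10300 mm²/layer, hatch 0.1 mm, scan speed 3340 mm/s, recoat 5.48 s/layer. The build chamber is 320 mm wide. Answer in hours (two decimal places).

Number of layers: 207 / 0.05 → 4140 (rounded up).
Per-layer scan distance = 10300 / 0.1 = 103000 mm.
Scan time per layer = 103000 / 3340 = 30.8383 s.
Per-layer time = 30.8383 + 5.48, so 36.3183 s.
Build time = 4140 × 36.3183 = 150357.762 s = 41.77 hours.

41.77 hours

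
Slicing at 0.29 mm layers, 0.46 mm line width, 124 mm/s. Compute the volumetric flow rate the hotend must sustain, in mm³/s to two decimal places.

16.54

Bead cross-section: 0.29 × 0.46 → 0.1334 mm².
Q = v·A = 124 × 0.1334 = 16.54 mm³/s.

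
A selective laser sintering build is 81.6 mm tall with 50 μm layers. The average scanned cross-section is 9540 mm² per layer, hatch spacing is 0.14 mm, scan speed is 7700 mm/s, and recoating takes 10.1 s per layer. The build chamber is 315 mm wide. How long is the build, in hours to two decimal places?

8.59 hours

Layer count = ceil(81.6 / 0.05) = 1632.
Per-layer scan distance = 9540 / 0.14, so 68142.9 mm.
Scan time per layer = 68142.9 / 7700, so 8.8497 s.
Per-layer time = 8.8497 + 10.1, so 18.9497 s.
1632 layers × 18.9497 s/layer = 30925.9104 s, i.e. 8.59 hours.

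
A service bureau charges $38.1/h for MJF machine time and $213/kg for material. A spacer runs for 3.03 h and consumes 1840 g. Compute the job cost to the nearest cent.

Machine cost: 38.1 × 3.03 → $115.443.
Material charge: 213 × 1840/1000 → $391.92.
Total = 115.443 + 391.92 = 507.363 ≈ $507.36.

$507.36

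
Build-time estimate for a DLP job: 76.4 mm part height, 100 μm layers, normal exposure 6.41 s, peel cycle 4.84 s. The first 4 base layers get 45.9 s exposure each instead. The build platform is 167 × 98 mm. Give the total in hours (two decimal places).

2.43 hours

Layer count = ceil(76.4 / 0.1) = 764.
Base layers = 4 × (45.9 + 4.84) = 202.96 s.
Regular layers = 760 × (6.41 + 4.84), so 8550 s.
Total = 202.96 + 8550 = 8752.96 s = 2.43 hours.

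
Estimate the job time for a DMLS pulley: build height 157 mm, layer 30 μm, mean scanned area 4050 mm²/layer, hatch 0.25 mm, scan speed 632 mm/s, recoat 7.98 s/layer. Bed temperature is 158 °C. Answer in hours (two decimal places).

Layers = ⌈157/0.03⌉ = 5234.
Hatch length per layer = 4050 / 0.25 = 16200 mm.
Scan time per layer: 16200 / 632 → 25.6329 s.
Layer cycle: 25.6329 + 7.98 → 33.6129 s.
Total: 5234 × 33.6129 s = 175929.9186 s → 48.87 hours.

48.87 hours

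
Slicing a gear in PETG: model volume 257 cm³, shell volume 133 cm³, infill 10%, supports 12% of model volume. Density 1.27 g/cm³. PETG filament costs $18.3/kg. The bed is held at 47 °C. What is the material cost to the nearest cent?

Volume inside the shell: 257 − 133 → 124 cm³.
Infill volume = 0.10 × 124 = 12.4 cm³.
Support = 0.12 × 257, so 30.84 cm³.
Total extruded = 133 + 12.4 + 30.84 = 176.24 cm³.
Mass = 176.24 × 1.27 = 223.8248 g.
Cost = 223.8248 g / 1000 × $18.3/kg = $4.10.

$4.10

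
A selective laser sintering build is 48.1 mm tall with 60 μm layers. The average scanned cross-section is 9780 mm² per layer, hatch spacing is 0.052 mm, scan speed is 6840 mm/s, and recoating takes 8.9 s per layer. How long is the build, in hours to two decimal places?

8.11 hours

Number of layers: 48.1 / 0.06 → 802 (rounded up).
Per-layer scan distance = 9780 / 0.052, so 188076.9 mm.
Laser time per layer = 188076.9 / 6840 = 27.4966 s.
Time per layer: 27.4966 + 8.9 → 36.3966 s.
Build time = 802 × 36.3966 = 29190.0732 s = 8.11 hours.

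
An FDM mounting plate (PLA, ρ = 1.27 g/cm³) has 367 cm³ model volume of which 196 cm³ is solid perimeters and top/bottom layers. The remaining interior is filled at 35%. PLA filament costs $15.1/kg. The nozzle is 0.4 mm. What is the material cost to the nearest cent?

$4.91

Infill region = 367 − 196, so 171 cm³.
Infill deposited = 0.35 × 171 = 59.85 cm³.
Total printed volume = 196 + 59.85 = 255.85 cm³.
Mass = 255.85 × 1.27, so 324.9295 g.
Cost = 324.9295 g / 1000 × $15.1/kg = $4.91.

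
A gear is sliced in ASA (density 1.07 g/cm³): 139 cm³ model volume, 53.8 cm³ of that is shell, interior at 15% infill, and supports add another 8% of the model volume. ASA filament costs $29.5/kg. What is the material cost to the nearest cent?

Volume inside the shell: 139 − 53.8 → 85.2 cm³.
Infill deposited = 0.15 × 85.2 = 12.78 cm³.
Support = 0.08 × 139 = 11.12 cm³.
Total extruded = 53.8 + 12.78 + 11.12 = 77.7 cm³.
Mass = 77.7 × 1.07 = 83.139 g.
At $29.5/kg: 83.139/1000 × 29.5 = $2.45.

$2.45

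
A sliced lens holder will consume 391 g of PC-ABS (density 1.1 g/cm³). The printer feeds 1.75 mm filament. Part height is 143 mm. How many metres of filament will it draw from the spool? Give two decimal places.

147.78 m

Volume = 391 g / 1.1 g·cm⁻³ = 355.4545 cm³ = 355454.5 mm³.
Filament cross-section = π × (1.75/2)² = 2.4053 mm².
L = V/A = 355454.5/2.4053 = 147779.69 mm → 147.78 m.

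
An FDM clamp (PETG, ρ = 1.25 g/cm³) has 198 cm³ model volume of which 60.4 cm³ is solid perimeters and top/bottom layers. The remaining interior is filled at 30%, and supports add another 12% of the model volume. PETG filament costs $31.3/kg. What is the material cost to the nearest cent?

Interior volume = 198 − 60.4, so 137.6 cm³.
Infill volume = 0.30 × 137.6, so 41.28 cm³.
Support = 0.12 × 198, so 23.76 cm³.
Total extruded = 60.4 + 41.28 + 23.76 = 125.44 cm³.
Mass = 125.44 × 1.25 = 156.8 g.
Cost = 156.8 g / 1000 × $31.3/kg = $4.91.

$4.91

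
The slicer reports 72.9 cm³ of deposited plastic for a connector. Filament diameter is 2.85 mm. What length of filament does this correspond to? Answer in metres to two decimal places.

11.43 m

Cross-section of 2.85 mm filament: π·(2.85/2)² = 6.3794 mm².
L = 72900 mm³ / 6.3794 mm² = 11427.41 mm, i.e. 11.43 m.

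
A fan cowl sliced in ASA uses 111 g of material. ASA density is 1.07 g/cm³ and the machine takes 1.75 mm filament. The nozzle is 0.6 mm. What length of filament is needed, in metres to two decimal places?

Extruded volume: 111/1.07 = 103.7383 cm³ (103738.3 mm³).
A = π r² = π × 0.875² = 2.4053 mm².
L = V/A = 103738.3/2.4053 = 43129.05 mm → 43.13 m.

43.13 m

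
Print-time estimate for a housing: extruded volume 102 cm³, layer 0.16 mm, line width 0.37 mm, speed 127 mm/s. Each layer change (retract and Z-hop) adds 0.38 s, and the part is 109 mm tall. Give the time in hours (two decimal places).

Extrusion cross-section: 0.16 × 0.37 → 0.0592 mm².
Toolpath length = 102 cm³ / 0.0592 mm² = 102000 / 0.0592 = 1722973 mm.
Print-move time = 1722973 / 127 = 13566.7 s.
Number of layers: 109 / 0.16 → 682 (rounded up).
Z-hop total = 682 × 0.38 = 259.16 s.
Altogether 13566.7 + 259.16 = 13825.86 s, i.e. 3.84 hours.

3.84 hours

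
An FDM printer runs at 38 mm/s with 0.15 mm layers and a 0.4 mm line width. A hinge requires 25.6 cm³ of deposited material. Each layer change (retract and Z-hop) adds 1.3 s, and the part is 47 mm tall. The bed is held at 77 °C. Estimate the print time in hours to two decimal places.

Bead cross-section = 0.15 × 0.4 = 0.06 mm².
Total extruded path = 25600/0.06 = 426666.7 mm.
Print-move time: 426666.7 / 38 → 11228.1 s.
Layers = ⌈47/0.15⌉ = 314.
Non-print overhead: 314 × 1.3 → 408.2 s.
Total = 11228.1 + 408.2 = 11636.3 s = 3.23 hours.

3.23 hours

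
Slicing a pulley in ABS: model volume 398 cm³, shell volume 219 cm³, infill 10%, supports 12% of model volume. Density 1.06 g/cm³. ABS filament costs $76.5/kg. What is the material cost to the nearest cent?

Infill region = 398 − 219, so 179 cm³.
Deposited infill = 0.10 × 179 = 17.9 cm³.
Support = 0.12 × 398, so 47.76 cm³.
Total printed volume = 219 + 17.9 + 47.76, so 284.66 cm³.
Mass = 284.66 × 1.06, so 301.7396 g.
Cost = 301.7396 g / 1000 × $76.5/kg = $23.08.

$23.08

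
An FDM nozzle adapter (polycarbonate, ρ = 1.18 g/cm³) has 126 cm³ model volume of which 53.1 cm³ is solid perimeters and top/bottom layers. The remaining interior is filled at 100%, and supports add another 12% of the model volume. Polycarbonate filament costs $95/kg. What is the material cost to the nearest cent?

$15.82

Infill region = 126 − 53.1, so 72.9 cm³.
Deposited infill: 1.00 × 72.9 → 72.9 cm³.
Support = 0.12 × 126 = 15.12 cm³.
Total extruded: 53.1 + 72.9 + 15.12 → 141.12 cm³.
Mass = 141.12 × 1.18, so 166.5216 g.
Cost = 166.5216 g / 1000 × $95/kg = $15.82.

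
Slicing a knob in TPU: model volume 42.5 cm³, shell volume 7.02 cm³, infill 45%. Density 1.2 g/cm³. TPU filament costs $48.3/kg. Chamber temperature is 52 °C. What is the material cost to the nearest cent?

Interior volume = 42.5 − 7.02, so 35.48 cm³.
Infill volume = 0.45 × 35.48 = 15.966 cm³.
Total printed volume: 7.02 + 15.966 → 22.986 cm³.
Mass = 22.986 × 1.2 = 27.5832 g.
Cost = 27.5832 g / 1000 × $48.3/kg = $1.33.

$1.33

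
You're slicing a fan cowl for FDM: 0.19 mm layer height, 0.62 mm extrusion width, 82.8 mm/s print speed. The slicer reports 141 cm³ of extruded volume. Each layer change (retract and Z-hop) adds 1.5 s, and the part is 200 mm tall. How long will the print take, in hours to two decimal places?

Extrusion cross-section = 0.19 × 0.62 = 0.1178 mm².
Toolpath length = 141 cm³ / 0.1178 mm² = 141000 / 0.1178 = 1196944 mm.
Time extruding: 1196944 / 82.8 → 14455.8 s.
Layers = ⌈200/0.19⌉ = 1053.
Layer-change overhead = 1053 × 1.5 = 1579.5 s.
Altogether 14455.8 + 1579.5 = 16035.3 s, i.e. 4.45 hours.

4.45 hours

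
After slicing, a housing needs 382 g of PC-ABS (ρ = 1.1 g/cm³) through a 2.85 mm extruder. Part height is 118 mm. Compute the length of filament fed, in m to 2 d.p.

Volume = 382 g / 1.1 g·cm⁻³ = 347.2727 cm³ = 347272.7 mm³.
Cross-section of 2.85 mm filament: π·(2.85/2)² = 6.3794 mm².
Length = 347272.7 / 6.3794 = 54436.58 mm = 54.44 m.

54.44 m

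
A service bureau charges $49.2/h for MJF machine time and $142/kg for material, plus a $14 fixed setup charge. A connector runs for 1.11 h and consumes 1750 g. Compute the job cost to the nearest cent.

$317.11

Machine cost: 49.2 × 1.11 → $54.612.
Feedstock cost = 142 × 1750/1000, so $248.50.
Adding setup: 54.612 + 248.50 + 14 → 317.112 ≈ $317.11.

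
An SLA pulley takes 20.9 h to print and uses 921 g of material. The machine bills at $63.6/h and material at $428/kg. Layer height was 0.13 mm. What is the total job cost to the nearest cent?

$1723.43

Machine cost: 63.6 × 20.9 → $1329.24.
Material cost = 428 × 921/1000, so $394.188.
Job cost: 1329.24 + 394.188 = 1723.428 ≈ $1723.43.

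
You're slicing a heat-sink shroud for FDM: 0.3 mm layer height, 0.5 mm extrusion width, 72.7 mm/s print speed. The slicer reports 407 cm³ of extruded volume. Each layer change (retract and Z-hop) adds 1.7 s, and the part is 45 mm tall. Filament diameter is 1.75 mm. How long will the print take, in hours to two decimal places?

10.44 hours

Extrusion cross-section = 0.3 × 0.5 = 0.15 mm².
Toolpath length = 407 cm³ / 0.15 mm² = 407000 / 0.15 = 2713333.3 mm.
Extrusion time: 2713333.3 / 72.7 → 37322.3 s.
Layers = ⌈45/0.3⌉ = 150.
Z-hop total = 150 × 1.7, so 255 s.
Altogether 37322.3 + 255 = 37577.3 s, i.e. 10.44 hours.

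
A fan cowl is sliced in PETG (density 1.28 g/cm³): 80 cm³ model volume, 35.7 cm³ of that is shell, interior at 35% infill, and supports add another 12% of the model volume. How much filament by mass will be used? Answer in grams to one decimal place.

77.8 g

Infill region: 80 − 35.7 → 44.3 cm³.
Infill deposited: 0.35 × 44.3 → 15.505 cm³.
Support = 0.12 × 80 = 9.6 cm³.
Total printed volume: 35.7 + 15.505 + 9.6 → 60.805 cm³.
Mass: 60.805 × 1.28 → 77.8304 g.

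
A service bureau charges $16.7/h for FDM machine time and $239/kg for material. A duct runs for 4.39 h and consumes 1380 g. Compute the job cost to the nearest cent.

Time charge = 16.7 × 4.39, so $73.313.
Feedstock cost: 239 × 1380/1000 → $329.82.
Job cost: 73.313 + 329.82 = 403.133 ≈ $403.13.

$403.13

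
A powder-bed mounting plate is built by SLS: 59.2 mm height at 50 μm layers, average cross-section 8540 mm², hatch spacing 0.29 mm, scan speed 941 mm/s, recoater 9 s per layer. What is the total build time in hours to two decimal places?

13.25 hours

Layer count = ceil(59.2 / 0.05) = 1184.
Per-layer scan distance = 8540 / 0.29, so 29448.3 mm.
Scan time per layer: 29448.3 / 941 → 31.2947 s.
Layer cycle = 31.2947 + 9, so 40.2947 s.
Build time = 1184 × 40.2947 = 47708.9248 s = 13.25 hours.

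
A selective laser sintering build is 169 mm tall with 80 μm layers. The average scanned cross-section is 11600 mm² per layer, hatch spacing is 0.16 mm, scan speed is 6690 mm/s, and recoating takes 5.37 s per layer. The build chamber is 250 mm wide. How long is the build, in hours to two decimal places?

9.51 hours

Layer count = ceil(169 / 0.08) = 2113.
Per-layer scan distance = 11600 / 0.16, so 72500 mm.
Laser time per layer = 72500 / 6690, so 10.8371 s.
Per-layer time = 10.8371 + 5.37, so 16.2071 s.
Total: 2113 × 16.2071 s = 34245.6023 s → 9.51 hours.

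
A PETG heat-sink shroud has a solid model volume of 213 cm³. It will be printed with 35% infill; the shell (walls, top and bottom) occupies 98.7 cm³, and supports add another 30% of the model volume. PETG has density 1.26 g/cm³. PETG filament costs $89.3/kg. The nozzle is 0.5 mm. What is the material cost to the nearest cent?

$22.80

Interior volume: 213 − 98.7 → 114.3 cm³.
Deposited infill = 0.35 × 114.3, so 40.005 cm³.
Support: 0.30 × 213 → 63.9 cm³.
Total extruded = 98.7 + 40.005 + 63.9, so 202.605 cm³.
Mass = 202.605 × 1.26 = 255.2823 g.
Cost = 255.2823 g / 1000 × $89.3/kg = $22.80.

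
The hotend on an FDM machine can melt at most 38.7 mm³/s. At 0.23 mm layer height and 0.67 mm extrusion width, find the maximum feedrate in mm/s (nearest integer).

251 mm/s

Bead cross-section = 0.23 × 0.67, so 0.1541 mm².
v_max = Q/A = 38.7/0.1541 = 251.14 mm/s → 251 mm/s.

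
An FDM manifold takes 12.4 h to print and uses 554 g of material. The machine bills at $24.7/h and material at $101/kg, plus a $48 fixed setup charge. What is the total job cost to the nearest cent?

$410.23

Machine-time cost = 24.7 × 12.4 = $306.28.
Feedstock cost: 101 × 554/1000 → $55.954.
Adding setup: 306.28 + 55.954 + 48 → 410.234 ≈ $410.23.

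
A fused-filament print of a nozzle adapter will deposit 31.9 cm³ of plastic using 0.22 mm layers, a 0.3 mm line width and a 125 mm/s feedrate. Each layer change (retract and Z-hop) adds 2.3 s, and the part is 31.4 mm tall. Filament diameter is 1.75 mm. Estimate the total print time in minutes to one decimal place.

Extrusion cross-section = 0.22 × 0.3 = 0.066 mm².
Path length: 31900 mm³ / 0.066 mm² → 483333.3 mm.
Extrusion time = 483333.3 / 125, so 3866.7 s.
Layers = ⌈31.4/0.22⌉ = 143.
Z-hop total = 143 × 2.3 = 328.9 s.
Total = 3866.7 + 328.9 = 4195.6 s = 69.9 minutes.

69.9 minutes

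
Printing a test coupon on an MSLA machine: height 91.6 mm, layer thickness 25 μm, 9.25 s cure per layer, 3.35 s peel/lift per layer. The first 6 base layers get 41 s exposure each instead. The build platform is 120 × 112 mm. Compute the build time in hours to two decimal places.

12.88 hours

Number of layers: 91.6 / 0.025 → 3664 (rounded up).
Base layers = 6 × (41 + 3.35), so 266.1 s.
Normal layers = 3658 × (9.25 + 3.35), so 46090.8 s.
Total = 266.1 + 46090.8 = 46356.9 s = 12.88 hours.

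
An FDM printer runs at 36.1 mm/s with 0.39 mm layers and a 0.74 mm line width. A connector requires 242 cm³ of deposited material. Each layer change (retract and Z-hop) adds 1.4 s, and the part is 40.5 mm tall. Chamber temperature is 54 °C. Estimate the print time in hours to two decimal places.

6.49 hours

Bead cross-section = 0.39 × 0.74, so 0.2886 mm².
Toolpath length = 242 cm³ / 0.2886 mm² = 242000 / 0.2886 = 838530.8 mm.
Print-move time: 838530.8 / 36.1 → 23228 s.
Layer count = ceil(40.5 / 0.39) = 104.
Layer-change overhead = 104 × 1.4, so 145.6 s.
Total = 23228 + 145.6 = 23373.6 s = 6.49 hours.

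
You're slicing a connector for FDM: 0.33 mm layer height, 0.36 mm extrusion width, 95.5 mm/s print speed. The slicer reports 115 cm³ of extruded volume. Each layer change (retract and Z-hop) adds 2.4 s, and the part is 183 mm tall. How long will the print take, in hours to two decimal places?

3.19 hours

Line area: 0.33 × 0.36 → 0.1188 mm².
Toolpath length = 115 cm³ / 0.1188 mm² = 115000 / 0.1188 = 968013.5 mm.
Time extruding = 968013.5 / 95.5 = 10136.3 s.
Layers = ⌈183/0.33⌉ = 555.
Non-print overhead = 555 × 2.4, so 1332 s.
Total = 10136.3 + 1332 = 11468.3 s = 3.19 hours.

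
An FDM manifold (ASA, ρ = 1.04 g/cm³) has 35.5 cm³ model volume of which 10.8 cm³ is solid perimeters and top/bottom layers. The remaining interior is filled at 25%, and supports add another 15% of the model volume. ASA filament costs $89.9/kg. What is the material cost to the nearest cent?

Volume inside the shell: 35.5 − 10.8 → 24.7 cm³.
Infill deposited = 0.25 × 24.7, so 6.175 cm³.
Support = 0.15 × 35.5, so 5.325 cm³.
Total printed volume: 10.8 + 6.175 + 5.325 → 22.3 cm³.
Mass = 22.3 × 1.04, so 23.192 g.
At $89.9/kg: 23.192/1000 × 89.9 = $2.08.

$2.08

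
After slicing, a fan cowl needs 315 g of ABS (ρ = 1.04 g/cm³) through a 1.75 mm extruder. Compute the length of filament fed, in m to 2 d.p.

Extruded volume: 315/1.04 = 302.8846 cm³ (302884.6 mm³).
Cross-section of 1.75 mm filament: π·(1.75/2)² = 2.4053 mm².
Length = 302884.6 / 2.4053 = 125923.83 mm = 125.92 m.

125.92 m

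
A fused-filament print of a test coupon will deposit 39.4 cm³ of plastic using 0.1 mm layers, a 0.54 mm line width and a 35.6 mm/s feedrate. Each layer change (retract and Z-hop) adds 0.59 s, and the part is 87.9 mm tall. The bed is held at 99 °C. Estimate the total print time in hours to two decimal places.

Extrusion cross-section = 0.1 × 0.54 = 0.054 mm².
Toolpath length = 39.4 cm³ / 0.054 mm² = 39400 / 0.054 = 729629.6 mm.
Extrusion time = 729629.6 / 35.6 = 20495.2 s.
Layers = ⌈87.9/0.1⌉ = 879.
Layer-change overhead = 879 × 0.59 = 518.61 s.
Total = 20495.2 + 518.61 = 21013.81 s = 5.84 hours.

5.84 hours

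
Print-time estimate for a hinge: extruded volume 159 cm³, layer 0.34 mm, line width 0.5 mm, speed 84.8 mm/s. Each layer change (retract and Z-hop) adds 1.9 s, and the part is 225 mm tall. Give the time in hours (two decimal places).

3.41 hours

Line area = 0.34 × 0.5, so 0.17 mm².
Path length: 159000 mm³ / 0.17 mm² → 935294.1 mm.
Print-move time = 935294.1 / 84.8 = 11029.4 s.
Layer count = ceil(225 / 0.34) = 662.
Z-hop total: 662 × 1.9 → 1257.8 s.
Total = 11029.4 + 1257.8 = 12287.2 s = 3.41 hours.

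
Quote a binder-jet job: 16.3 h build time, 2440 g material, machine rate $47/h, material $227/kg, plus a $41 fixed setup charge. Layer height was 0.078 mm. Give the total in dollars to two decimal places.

$1360.98

Machine cost = 47 × 16.3, so $766.10.
Material cost = 227 × 2440/1000, so $553.88.
Total = 766.10 + 553.88 + 41 = $1360.98.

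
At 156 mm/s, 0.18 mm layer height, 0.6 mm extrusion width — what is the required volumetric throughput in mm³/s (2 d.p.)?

16.85

Extrusion cross-section = 0.18 × 0.6 = 0.108 mm².
Q = v·A = 156 × 0.108 = 16.85 mm³/s.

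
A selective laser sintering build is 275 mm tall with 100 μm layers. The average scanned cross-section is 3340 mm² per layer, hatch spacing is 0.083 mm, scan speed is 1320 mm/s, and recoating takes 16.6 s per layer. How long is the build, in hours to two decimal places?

35.97 hours

Layers = ⌈275/0.1⌉ = 2750.
Hatch length per layer = 3340 / 0.083, so 40241 mm.
Per-layer scan time = 40241 / 1320 = 30.4856 s.
Layer cycle = 30.4856 + 16.6 = 47.0856 s.
Total: 2750 × 47.0856 s = 129485.4 s → 35.97 hours.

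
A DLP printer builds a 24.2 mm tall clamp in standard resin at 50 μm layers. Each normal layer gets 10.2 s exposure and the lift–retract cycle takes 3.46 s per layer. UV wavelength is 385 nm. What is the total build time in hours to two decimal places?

1.84 hours

Layers = ⌈24.2/0.05⌉ = 484.
Cycle time = 10.2 + 3.46 = 13.66 s.
Total = 484 × 13.66 = 6611.44 s = 1.84 hours.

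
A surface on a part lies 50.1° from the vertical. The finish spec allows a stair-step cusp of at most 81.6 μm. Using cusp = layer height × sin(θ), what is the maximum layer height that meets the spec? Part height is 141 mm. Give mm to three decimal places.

t = h_c / sin θ = 0.0816 / 0.7672 = 0.106 mm.

0.106 mm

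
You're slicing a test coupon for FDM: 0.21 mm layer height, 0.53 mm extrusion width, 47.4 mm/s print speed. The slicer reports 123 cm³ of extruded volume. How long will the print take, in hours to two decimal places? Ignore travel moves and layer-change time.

6.48 hours

Bead cross-section = 0.21 × 0.53, so 0.1113 mm².
Path length: 123000 mm³ / 0.1113 mm² → 1105121.3 mm.
Time extruding: 1105121.3 / 47.4 → 23314.8 s.
In the requested units: 23314.8 s = 6.48 hours.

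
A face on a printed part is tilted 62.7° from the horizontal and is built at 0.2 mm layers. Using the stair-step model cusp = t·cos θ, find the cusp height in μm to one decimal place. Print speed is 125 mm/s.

cos(62.7°) = 0.4586, so cusp = 0.2 × 0.4586 = 0.09172 mm → 91.7 μm.

91.7 μm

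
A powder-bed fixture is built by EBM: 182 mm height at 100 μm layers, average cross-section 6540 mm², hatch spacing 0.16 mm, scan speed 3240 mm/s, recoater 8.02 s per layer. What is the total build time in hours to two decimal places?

10.43 hours

Number of layers: 182 / 0.1 → 1820 (rounded up).
Scan path per layer: 6540 / 0.16 → 40875 mm.
Per-layer scan time = 40875 / 3240, so 12.6157 s.
Time per layer: 12.6157 + 8.02 → 20.6357 s.
Build time = 1820 × 20.6357 = 37556.974 s = 10.43 hours.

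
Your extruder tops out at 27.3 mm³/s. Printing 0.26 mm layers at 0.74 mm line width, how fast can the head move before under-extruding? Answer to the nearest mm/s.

142 mm/s

A = 0.26 × 0.74 = 0.1924 mm².
v_max = Q/A = 27.3/0.1924 = 141.89 mm/s → 142 mm/s.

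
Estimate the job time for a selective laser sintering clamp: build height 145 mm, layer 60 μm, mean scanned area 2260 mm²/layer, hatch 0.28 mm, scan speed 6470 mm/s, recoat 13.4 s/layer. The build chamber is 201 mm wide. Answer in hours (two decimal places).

9.83 hours

Layer count = ceil(145 / 0.06) = 2417.
Hatch length per layer: 2260 / 0.28 → 8071.4 mm.
Laser time per layer = 8071.4 / 6470, so 1.2475 s.
Layer cycle = 1.2475 + 13.4, so 14.6475 s.
Build time = 2417 × 14.6475 = 35403.0075 s = 9.83 hours.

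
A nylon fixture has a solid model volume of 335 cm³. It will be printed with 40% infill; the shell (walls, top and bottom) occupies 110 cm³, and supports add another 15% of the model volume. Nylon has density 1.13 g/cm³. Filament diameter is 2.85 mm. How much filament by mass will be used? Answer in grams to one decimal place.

Volume inside the shell = 335 − 110, so 225 cm³.
Infill deposited = 0.40 × 225, so 90 cm³.
Support = 0.15 × 335 = 50.25 cm³.
Total extruded = 110 + 90 + 50.25, so 250.25 cm³.
Mass: 250.25 × 1.13 → 282.7825 g.

282.8 g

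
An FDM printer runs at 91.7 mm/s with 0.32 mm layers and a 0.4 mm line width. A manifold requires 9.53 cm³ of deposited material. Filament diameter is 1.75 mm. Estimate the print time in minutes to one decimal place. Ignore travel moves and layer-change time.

Line area: 0.32 × 0.4 → 0.128 mm².
Path length: 9530 mm³ / 0.128 mm² → 74453.1 mm.
Extrusion time = 74453.1 / 91.7 = 811.9 s.
811.9 s = 13.5 minutes.

13.5 minutes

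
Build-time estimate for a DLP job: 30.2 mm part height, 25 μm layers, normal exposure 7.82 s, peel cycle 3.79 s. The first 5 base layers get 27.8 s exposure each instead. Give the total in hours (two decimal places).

3.92 hours

Layers = ⌈30.2/0.025⌉ = 1208.
Burn-in layers = 5 × (27.8 + 3.79), so 157.95 s.
Regular layers = 1203 × (7.82 + 3.79), so 13966.83 s.
Sum: 157.95 + 13966.83 = 14124.78 s → 3.92 hours.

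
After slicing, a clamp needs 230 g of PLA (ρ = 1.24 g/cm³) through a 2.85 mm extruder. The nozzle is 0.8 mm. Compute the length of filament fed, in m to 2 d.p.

29.08 m

Extruded volume: 230/1.24 = 185.4839 cm³ (185483.9 mm³).
Cross-section of 2.85 mm filament: π·(2.85/2)² = 6.3794 mm².
L = V/A = 185483.9/6.3794 = 29075.45 mm → 29.08 m.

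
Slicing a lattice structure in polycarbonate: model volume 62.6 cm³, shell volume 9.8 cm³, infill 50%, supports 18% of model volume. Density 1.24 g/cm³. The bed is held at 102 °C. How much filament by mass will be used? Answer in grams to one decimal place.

58.9 g

Interior volume = 62.6 − 9.8 = 52.8 cm³.
Infill volume = 0.50 × 52.8 = 26.4 cm³.
Support: 0.18 × 62.6 → 11.268 cm³.
Total extruded = 9.8 + 26.4 + 11.268 = 47.468 cm³.
Mass: 47.468 × 1.24 → 58.86032 g.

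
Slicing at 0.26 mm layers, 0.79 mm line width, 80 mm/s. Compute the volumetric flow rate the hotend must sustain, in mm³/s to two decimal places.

16.43

A = 0.26 × 0.79, so 0.2054 mm².
Volumetric flow = 80 × 0.2054 = 16.43 mm³/s.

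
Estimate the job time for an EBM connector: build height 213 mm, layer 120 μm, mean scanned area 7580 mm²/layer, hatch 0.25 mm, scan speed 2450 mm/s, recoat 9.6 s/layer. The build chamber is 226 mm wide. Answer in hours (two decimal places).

10.84 hours

Layers = ⌈213/0.12⌉ = 1775.
Per-layer scan distance = 7580 / 0.25 = 30320 mm.
Beam time per layer: 30320 / 2450 → 12.3755 s.
Time per layer = 12.3755 + 9.6, so 21.9755 s.
Build time = 1775 × 21.9755 = 39006.5125 s = 10.84 hours.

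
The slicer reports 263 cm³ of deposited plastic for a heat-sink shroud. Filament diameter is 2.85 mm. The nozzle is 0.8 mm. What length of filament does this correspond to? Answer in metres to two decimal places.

41.23 m

Filament cross-section = π × (2.85/2)² = 6.3794 mm².
L = 263000 mm³ / 6.3794 mm² = 41226.45 mm, i.e. 41.23 m.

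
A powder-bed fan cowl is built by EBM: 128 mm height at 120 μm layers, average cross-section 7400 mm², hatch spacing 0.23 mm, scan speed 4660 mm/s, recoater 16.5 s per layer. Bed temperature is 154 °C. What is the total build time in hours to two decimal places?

6.94 hours

Layer count = ceil(128 / 0.12) = 1067.
Per-layer scan distance: 7400 / 0.23 → 32173.9 mm.
Beam time per layer: 32173.9 / 4660 → 6.9043 s.
Per-layer time = 6.9043 + 16.5 = 23.4043 s.
Total: 1067 × 23.4043 s = 24972.3881 s → 6.94 hours.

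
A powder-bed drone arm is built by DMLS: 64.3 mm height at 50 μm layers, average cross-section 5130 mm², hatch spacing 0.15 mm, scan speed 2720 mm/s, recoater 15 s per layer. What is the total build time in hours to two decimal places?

Number of layers: 64.3 / 0.05 → 1286 (rounded up).
Hatch length per layer: 5130 / 0.15 → 34200 mm.
Laser time per layer: 34200 / 2720 → 12.5735 s.
Layer cycle = 12.5735 + 15, so 27.5735 s.
Build time = 1286 × 27.5735 = 35459.521 s = 9.85 hours.

9.85 hours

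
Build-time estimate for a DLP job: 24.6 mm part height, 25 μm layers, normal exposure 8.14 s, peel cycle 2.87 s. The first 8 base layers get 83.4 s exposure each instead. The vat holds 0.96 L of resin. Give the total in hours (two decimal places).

3.18 hours

Layers = ⌈24.6/0.025⌉ = 984.
Base layers = 8 × (83.4 + 2.87), so 690.16 s.
Remaining layers = 976 × (8.14 + 2.87) = 10745.76 s.
Sum: 690.16 + 10745.76 = 11435.92 s → 3.18 hours.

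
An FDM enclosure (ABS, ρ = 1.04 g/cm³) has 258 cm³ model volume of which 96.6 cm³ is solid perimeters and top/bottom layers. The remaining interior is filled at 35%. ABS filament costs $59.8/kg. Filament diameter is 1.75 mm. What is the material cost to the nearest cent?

Interior volume = 258 − 96.6 = 161.4 cm³.
Infill deposited = 0.35 × 161.4 = 56.49 cm³.
Deposited volume = 96.6 + 56.49 = 153.09 cm³.
Mass = 153.09 × 1.04, so 159.2136 g.
At $59.8/kg: 159.2136/1000 × 59.8 = $9.52.

$9.52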